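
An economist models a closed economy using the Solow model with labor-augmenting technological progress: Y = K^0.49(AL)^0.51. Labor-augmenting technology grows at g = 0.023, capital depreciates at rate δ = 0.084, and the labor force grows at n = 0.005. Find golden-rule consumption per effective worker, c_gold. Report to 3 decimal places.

c_gold ≈ 2.106

n + g + δ = 0.005 + 0.023 + 0.084 = 0.112.
Maximizing c = f(k) − (n+g+δ)·k gives f'(k) = n+g+δ, i.e. 0.49·k^(0.49−1) = 0.112, so k_gold = (0.49/0.112)^(1/0.51) ≈ 18.0642.
y_gold = 18.0642^0.49 ≈ 4.1290.
c_gold = y_gold − (n+g+δ)·k_gold = 4.1290 − 0.112·18.0642 ≈ 2.1058.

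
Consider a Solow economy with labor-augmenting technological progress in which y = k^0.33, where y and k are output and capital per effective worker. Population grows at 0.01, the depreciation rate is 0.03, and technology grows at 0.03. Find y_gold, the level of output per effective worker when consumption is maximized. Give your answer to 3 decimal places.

Break-even investment rate: n + g + δ = 0.01 + 0.03 + 0.03 = 0.07.
At the golden rule the marginal product of capital equals n+g+δ: 0.33·k^(0.33−1) = 0.07. Solving, k_gold = (0.33/0.07)^(1/0.67) ≈ 10.1181.
Output: y_gold = k_gold^0.33 = 10.1181^0.33 ≈ 2.1463.

y_gold ≈ 2.146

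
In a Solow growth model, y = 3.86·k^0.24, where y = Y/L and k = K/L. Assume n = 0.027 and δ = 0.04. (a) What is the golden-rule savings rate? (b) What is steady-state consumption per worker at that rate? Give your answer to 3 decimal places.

(a) s_gold = 0.240; (b) c_gold ≈ 6.724

The effective depreciation rate is n + δ = 0.027 + 0.04 = 0.067.
For Cobb-Douglas, s_gold equals capital's share: s_gold = 0.24.
At the golden rule the marginal product of capital equals n+δ: 0.24·3.86·k^(0.24−1) = 0.067. Solving, k_gold = (0.24·3.86/0.067)^(1/0.76) ≈ 31.6922.
y_gold = 3.86·31.6922^0.24 ≈ 8.8474; c_gold = (1−0.24)·y_gold ≈ 6.7240.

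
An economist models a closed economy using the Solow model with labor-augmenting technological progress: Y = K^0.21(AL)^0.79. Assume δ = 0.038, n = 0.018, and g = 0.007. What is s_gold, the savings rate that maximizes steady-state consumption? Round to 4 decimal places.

s_gold = 0.2100

n + g + δ = 0.018 + 0.007 + 0.038 = 0.063.
At the golden rule MPK = n+g+δ, and in any Cobb-Douglas steady state s = (n+g+δ)·k/y = MPK·k/y = capital's share 0.21.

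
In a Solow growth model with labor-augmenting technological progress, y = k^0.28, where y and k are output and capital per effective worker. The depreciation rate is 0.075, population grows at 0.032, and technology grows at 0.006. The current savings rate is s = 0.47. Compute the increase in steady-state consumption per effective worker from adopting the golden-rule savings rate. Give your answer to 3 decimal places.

The effective depreciation rate is n + g + δ = 0.032 + 0.006 + 0.075 = 0.113.
Current steady state (s = 0.47): k* = (0.47/0.113)^(1/0.72) ≈ 7.2402, y* = 7.2402^0.28 ≈ 1.7407, c* = (1−0.47)·1.7407 ≈ 0.9226.
Setting f'(k) = n+g+δ gives 0.28·k^(0.28−1) = 0.113, hence k_gold = (0.28/0.113)^(1/0.72) ≈ 3.5264.
y_gold = 3.5264^0.28 ≈ 1.4232, c_gold = y_gold − 0.113·k_gold ≈ 1.0247.
Gain: Δc = 1.0247 − 0.9226 ≈ 0.1021.

Δc ≈ 0.102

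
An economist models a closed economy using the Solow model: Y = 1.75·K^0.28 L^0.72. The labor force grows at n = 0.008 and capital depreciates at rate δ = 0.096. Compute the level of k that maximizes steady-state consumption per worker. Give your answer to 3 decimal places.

k_gold ≈ 8.609

Capital per worker breaks even when investment replaces (n + δ)·k; here n + δ = 0.104.
Setting f'(k) = n+δ gives 0.28·1.75·k^(0.28−1) = 0.104, hence k_gold = (0.28·1.75/0.104)^(1/0.72) ≈ 8.6089.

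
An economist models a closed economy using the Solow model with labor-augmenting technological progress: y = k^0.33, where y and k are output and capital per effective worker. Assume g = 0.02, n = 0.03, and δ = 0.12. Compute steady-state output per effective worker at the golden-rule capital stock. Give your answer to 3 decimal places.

y_gold ≈ 1.386

n + g + δ = 0.03 + 0.02 + 0.12 = 0.17.
Setting f'(k) = n+g+δ gives 0.33·k^(0.33−1) = 0.17, hence k_gold = (0.33/0.17)^(1/0.67) ≈ 2.6912.
Output: y_gold = k_gold^0.33 = 2.6912^0.33 ≈ 1.3864.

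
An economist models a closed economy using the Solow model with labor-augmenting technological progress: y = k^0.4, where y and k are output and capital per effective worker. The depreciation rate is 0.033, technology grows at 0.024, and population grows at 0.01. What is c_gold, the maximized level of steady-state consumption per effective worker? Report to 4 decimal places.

Capital per effective worker breaks even when investment replaces (n + g + δ)·k; here n + g + δ = 0.067.
Golden rule sets MPK = n+g+δ: 0.4·k^(0.4−1) = 0.067, so k_gold = (0.4/0.067)^(1/0.6) ≈ 19.6476.
y_gold = 19.6476^0.4 ≈ 3.2910.
c_gold = y_gold − (n+g+δ)·k_gold = 3.2910 − 0.067·19.6476 ≈ 1.9746.

c_gold ≈ 1.9746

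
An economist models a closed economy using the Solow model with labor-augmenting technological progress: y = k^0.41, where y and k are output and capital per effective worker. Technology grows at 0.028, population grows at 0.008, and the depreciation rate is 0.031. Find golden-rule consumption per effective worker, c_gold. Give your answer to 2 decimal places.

c_gold ≈ 2.08

Capital per effective worker breaks even when investment replaces (n + g + δ)·k; here n + g + δ = 0.067.
Maximizing c = f(k) − (n+g+δ)·k gives f'(k) = n+g+δ, i.e. 0.41·k^(0.41−1) = 0.067, so k_gold = (0.41/0.067)^(1/0.59) ≈ 21.5479.
y_gold = 21.5479^0.41 ≈ 3.5212.
c_gold = y_gold − (n+g+δ)·k_gold = 3.5212 − 0.067·21.5479 ≈ 2.0775.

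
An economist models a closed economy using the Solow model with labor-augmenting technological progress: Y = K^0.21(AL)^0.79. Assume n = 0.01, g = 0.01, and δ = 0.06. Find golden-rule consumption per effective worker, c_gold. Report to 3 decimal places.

n + g + δ = 0.01 + 0.01 + 0.06 = 0.08.
Maximizing c = f(k) − (n+g+δ)·k gives f'(k) = n+g+δ, i.e. 0.21·k^(0.21−1) = 0.08, so k_gold = (0.21/0.08)^(1/0.79) ≈ 3.3927.
y_gold = 3.3927^0.21 ≈ 1.2925.
c_gold = y_gold − (n+g+δ)·k_gold = 1.2925 − 0.08·3.3927 ≈ 1.0210.

c_gold ≈ 1.021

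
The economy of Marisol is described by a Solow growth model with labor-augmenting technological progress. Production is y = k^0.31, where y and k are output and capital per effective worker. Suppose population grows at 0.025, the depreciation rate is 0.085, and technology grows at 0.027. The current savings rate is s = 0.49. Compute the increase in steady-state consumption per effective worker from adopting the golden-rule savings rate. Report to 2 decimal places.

Δc ≈ 0.09

The effective depreciation rate is n + g + δ = 0.025 + 0.027 + 0.085 = 0.137.
Current steady state (s = 0.49): k* = (0.49/0.137)^(1/0.69) ≈ 6.3407, y* = 6.3407^0.31 ≈ 1.7728, c* = (1−0.49)·1.7728 ≈ 0.9041.
Maximizing c = f(k) − (n+g+δ)·k gives f'(k) = n+g+δ, i.e. 0.31·k^(0.31−1) = 0.137, so k_gold = (0.31/0.137)^(1/0.69) ≈ 3.2657.
y_gold = 3.2657^0.31 ≈ 1.4432, c_gold = y_gold − 0.137·k_gold ≈ 0.9958.
Gain: Δc = 0.9958 − 0.9041 ≈ 0.0917.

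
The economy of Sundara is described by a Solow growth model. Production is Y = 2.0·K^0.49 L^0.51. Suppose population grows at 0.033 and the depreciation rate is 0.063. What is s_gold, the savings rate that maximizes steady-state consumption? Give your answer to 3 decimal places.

Capital per worker breaks even when investment replaces (n + δ)·k; here n + δ = 0.096.
At the golden rule MPK = n+δ, and in any Cobb-Douglas steady state s = (n+δ)·k/y = MPK·k/y = capital's share 0.49.

s_gold = 0.490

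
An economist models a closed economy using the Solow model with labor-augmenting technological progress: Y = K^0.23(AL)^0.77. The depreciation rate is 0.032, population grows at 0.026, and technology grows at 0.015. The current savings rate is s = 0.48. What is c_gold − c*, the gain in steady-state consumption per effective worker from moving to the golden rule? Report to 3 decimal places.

Capital per effective worker breaks even when investment replaces (n + g + δ)·k; here n + g + δ = 0.073.
Current steady state (s = 0.48): k* = (0.48/0.073)^(1/0.77) ≈ 11.5407, y* = 11.5407^0.23 ≈ 1.7551, c* = (1−0.48)·1.7551 ≈ 0.9127.
Golden rule sets MPK = n+g+δ: 0.23·k^(0.23−1) = 0.073, so k_gold = (0.23/0.073)^(1/0.77) ≈ 4.4389.
y_gold = 4.4389^0.23 ≈ 1.4089, c_gold = y_gold − 0.073·k_gold ≈ 1.0848.
Gain: Δc = 1.0848 − 0.9127 ≈ 0.1722.

Δc ≈ 0.172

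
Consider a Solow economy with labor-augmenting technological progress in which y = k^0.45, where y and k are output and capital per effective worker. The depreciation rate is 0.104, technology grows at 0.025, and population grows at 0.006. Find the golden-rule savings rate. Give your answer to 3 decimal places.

s_gold = 0.450

Capital per effective worker breaks even when investment replaces (n + g + δ)·k; here n + g + δ = 0.135.
At the golden rule MPK = n+g+δ, and in any Cobb-Douglas steady state s = (n+g+δ)·k/y = MPK·k/y = capital's share 0.45.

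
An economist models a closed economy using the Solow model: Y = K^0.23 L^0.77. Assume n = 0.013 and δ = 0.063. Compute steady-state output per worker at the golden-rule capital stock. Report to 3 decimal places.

y_gold ≈ 1.392

Break-even investment rate: n + δ = 0.013 + 0.063 = 0.076.
Maximizing c = f(k) − (n+δ)·k gives f'(k) = n+δ, i.e. 0.23·k^(0.23−1) = 0.076, so k_gold = (0.23/0.076)^(1/0.77) ≈ 4.2127.
Output: y_gold = k_gold^0.23 = 4.2127^0.23 ≈ 1.3920.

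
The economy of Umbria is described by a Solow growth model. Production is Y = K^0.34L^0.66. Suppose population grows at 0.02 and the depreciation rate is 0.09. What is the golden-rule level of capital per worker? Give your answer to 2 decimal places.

k_gold ≈ 5.53

The effective depreciation rate is n + δ = 0.02 + 0.09 = 0.11.
Golden rule sets MPK = n+δ: 0.34·k^(0.34−1) = 0.11, so k_gold = (0.34/0.11)^(1/0.66) ≈ 5.5278.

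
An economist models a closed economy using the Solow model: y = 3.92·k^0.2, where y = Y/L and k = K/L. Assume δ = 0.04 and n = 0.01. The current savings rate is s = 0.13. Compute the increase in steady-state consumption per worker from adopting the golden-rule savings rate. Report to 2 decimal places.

Break-even investment rate: n + δ = 0.01 + 0.04 = 0.05.
Current steady state (s = 0.13): k* = (0.13·3.92/0.05)^(1/0.8) ≈ 18.2106, y* = 3.92·18.2106^0.2 ≈ 7.0041, c* = (1−0.13)·7.0041 ≈ 6.0935.
Maximizing c = f(k) − (n+δ)·k gives f'(k) = n+δ, i.e. 0.2·3.92·k^(0.2−1) = 0.05, so k_gold = (0.2·3.92/0.05)^(1/0.8) ≈ 31.2020.
y_gold = 3.92·31.2020^0.2 ≈ 7.8005, c_gold = y_gold − 0.05·k_gold ≈ 6.2404.
Gain: Δc = 6.2404 − 6.0935 ≈ 0.1469.

Δc ≈ 0.15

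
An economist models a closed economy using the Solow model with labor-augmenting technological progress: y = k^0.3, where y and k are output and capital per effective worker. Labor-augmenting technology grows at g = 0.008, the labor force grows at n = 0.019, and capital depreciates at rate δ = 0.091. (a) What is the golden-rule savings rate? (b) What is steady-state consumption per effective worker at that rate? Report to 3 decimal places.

(a) s_gold = 0.300; (b) c_gold ≈ 1.044

n + g + δ = 0.019 + 0.008 + 0.091 = 0.118.
For Cobb-Douglas, s_gold equals capital's share: s_gold = 0.3.
Maximizing c = f(k) − (n+g+δ)·k gives f'(k) = n+g+δ, i.e. 0.3·k^(0.3−1) = 0.118, so k_gold = (0.3/0.118)^(1/0.7) ≈ 3.7924.
y_gold = 3.7924^0.3 ≈ 1.4917; c_gold = (1−0.3)·y_gold ≈ 1.0442.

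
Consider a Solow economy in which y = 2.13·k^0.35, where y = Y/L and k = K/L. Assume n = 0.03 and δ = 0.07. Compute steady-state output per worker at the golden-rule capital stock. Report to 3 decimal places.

n + δ = 0.03 + 0.07 = 0.1.
Setting f'(k) = n+δ gives 0.35·2.13·k^(0.35−1) = 0.1, hence k_gold = (0.35·2.13/0.1)^(1/0.65) ≈ 21.9901.
Output: y_gold = 2.13·k_gold^0.35 = 2.13·21.9901^0.35 ≈ 6.2829.

y_gold ≈ 6.283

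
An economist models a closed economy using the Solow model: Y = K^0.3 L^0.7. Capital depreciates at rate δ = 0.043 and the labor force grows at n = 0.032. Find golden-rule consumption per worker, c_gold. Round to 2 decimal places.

c_gold ≈ 1.27

Capital per worker breaks even when investment replaces (n + δ)·k; here n + δ = 0.075.
Golden rule sets MPK = n+δ: 0.3·k^(0.3−1) = 0.075, so k_gold = (0.3/0.075)^(1/0.7) ≈ 7.2458.
y_gold = 7.2458^0.3 ≈ 1.8114.
c_gold = y_gold − (n+δ)·k_gold = 1.8114 − 0.075·7.2458 ≈ 1.2680.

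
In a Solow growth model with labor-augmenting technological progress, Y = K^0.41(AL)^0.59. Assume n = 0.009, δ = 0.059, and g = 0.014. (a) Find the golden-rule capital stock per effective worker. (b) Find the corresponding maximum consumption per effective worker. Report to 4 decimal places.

(a) k_gold ≈ 15.3001; (b) c_gold ≈ 1.8054

The effective depreciation rate is n + g + δ = 0.009 + 0.014 + 0.059 = 0.082.
Setting f'(k) = n+g+δ gives 0.41·k^(0.41−1) = 0.082, hence k_gold = (0.41/0.082)^(1/0.59) ≈ 15.3001.
y_gold = 15.3001^0.41 ≈ 3.0600; c_gold = y_gold − 0.082·k_gold ≈ 1.8054.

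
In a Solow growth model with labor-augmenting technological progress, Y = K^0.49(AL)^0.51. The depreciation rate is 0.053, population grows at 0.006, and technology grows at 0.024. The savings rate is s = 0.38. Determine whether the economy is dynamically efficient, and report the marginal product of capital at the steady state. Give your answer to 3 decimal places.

dynamically efficient; MPK ≈ 0.107

The effective depreciation rate is n + g + δ = 0.006 + 0.024 + 0.053 = 0.083.
Steady-state k*: s·k^0.49 = 0.083·k gives k* = (0.38/0.083)^(1/0.51) ≈ 19.7470.
MPK = 0.49·19.7470^(-0.51) ≈ 0.1070.
MPK > n+g+δ = 0.083, so the economy is dynamically efficient (under-saving).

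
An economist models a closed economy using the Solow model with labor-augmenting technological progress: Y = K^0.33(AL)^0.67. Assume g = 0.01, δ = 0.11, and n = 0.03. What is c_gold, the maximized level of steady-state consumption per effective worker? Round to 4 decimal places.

c_gold ≈ 0.9879

Break-even investment rate: n + g + δ = 0.03 + 0.01 + 0.11 = 0.15.
Golden rule sets MPK = n+g+δ: 0.33·k^(0.33−1) = 0.15, so k_gold = (0.33/0.15)^(1/0.67) ≈ 3.2440.
y_gold = 3.2440^0.33 ≈ 1.4745.
c_gold = y_gold − (n+g+δ)·k_gold = 1.4745 − 0.15·3.2440 ≈ 0.9879.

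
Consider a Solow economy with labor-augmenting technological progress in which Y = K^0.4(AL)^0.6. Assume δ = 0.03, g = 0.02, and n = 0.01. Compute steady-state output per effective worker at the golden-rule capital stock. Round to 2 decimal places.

Break-even investment rate: n + g + δ = 0.01 + 0.02 + 0.03 = 0.06.
Golden rule sets MPK = n+g+δ: 0.4·k^(0.4−1) = 0.06, so k_gold = (0.4/0.06)^(1/0.6) ≈ 23.6146.
Output: y_gold = k_gold^0.4 = 23.6146^0.4 ≈ 3.5422.

y_gold ≈ 3.54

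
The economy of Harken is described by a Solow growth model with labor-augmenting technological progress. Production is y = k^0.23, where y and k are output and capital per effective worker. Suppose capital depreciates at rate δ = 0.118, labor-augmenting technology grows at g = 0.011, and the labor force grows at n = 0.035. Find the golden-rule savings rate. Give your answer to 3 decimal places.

Capital per effective worker breaks even when investment replaces (n + g + δ)·k; here n + g + δ = 0.164.
At the golden rule MPK = n+g+δ, and in any Cobb-Douglas steady state s = (n+g+δ)·k/y = MPK·k/y = capital's share 0.23.

s_gold = 0.230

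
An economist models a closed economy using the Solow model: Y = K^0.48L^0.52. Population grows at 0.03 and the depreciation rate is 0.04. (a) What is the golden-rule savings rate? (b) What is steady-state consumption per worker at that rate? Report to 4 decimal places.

The effective depreciation rate is n + δ = 0.03 + 0.04 = 0.07.
For Cobb-Douglas, s_gold equals capital's share: s_gold = 0.48.
Maximizing c = f(k) − (n+δ)·k gives f'(k) = n+δ, i.e. 0.48·k^(0.48−1) = 0.07, so k_gold = (0.48/0.07)^(1/0.52) ≈ 40.5478.
y_gold = 40.5478^0.48 ≈ 5.9132; c_gold = (1−0.48)·y_gold ≈ 3.0749.

(a) s_gold = 0.4800; (b) c_gold ≈ 3.0749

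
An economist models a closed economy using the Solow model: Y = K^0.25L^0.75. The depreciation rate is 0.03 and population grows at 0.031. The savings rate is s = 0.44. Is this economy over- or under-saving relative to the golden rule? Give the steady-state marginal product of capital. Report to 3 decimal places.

over-saving; MPK ≈ 0.035

Break-even investment rate: n + δ = 0.031 + 0.03 = 0.061.
Steady-state k*: s·k^0.25 = 0.061·k gives k* = (0.44/0.061)^(1/0.75) ≈ 13.9368.
MPK = 0.25·13.9368^(-0.75) ≈ 0.0347.
MPK < n+δ = 0.061, so the economy is dynamically inefficient (over-saving).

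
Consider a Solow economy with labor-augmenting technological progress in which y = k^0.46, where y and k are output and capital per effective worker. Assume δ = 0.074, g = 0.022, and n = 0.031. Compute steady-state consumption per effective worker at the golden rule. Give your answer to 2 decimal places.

Capital per effective worker breaks even when investment replaces (n + g + δ)·k; here n + g + δ = 0.127.
Setting f'(k) = n+g+δ gives 0.46·k^(0.46−1) = 0.127, hence k_gold = (0.46/0.127)^(1/0.54) ≈ 10.8418.
y_gold = 10.8418^0.46 ≈ 2.9933.
c_gold = y_gold − (n+g+δ)·k_gold = 2.9933 − 0.127·10.8418 ≈ 1.6164.

c_gold ≈ 1.62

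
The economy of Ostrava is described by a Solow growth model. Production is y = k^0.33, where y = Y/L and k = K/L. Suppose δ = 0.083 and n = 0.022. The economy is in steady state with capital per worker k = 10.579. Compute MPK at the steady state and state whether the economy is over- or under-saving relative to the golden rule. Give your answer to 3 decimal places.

over-saving; MPK ≈ 0.068

n + δ = 0.022 + 0.083 = 0.105.
MPK = 0.33·k^(0.33−1) = 0.33·10.579^(-0.67) ≈ 0.0679.
MPK < 0.105, so the economy is dynamically inefficient (over-saving).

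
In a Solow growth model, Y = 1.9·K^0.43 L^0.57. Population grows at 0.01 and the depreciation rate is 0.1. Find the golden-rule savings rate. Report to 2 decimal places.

Capital per worker breaks even when investment replaces (n + δ)·k; here n + δ = 0.11.
At the golden rule MPK = n+δ, and in any Cobb-Douglas steady state s = (n+δ)·k/y = MPK·k/y = capital's share 0.43.

s_gold = 0.43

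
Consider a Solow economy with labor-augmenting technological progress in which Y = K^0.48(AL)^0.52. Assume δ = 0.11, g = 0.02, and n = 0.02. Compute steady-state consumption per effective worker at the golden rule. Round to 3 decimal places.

Break-even investment rate: n + g + δ = 0.02 + 0.02 + 0.11 = 0.15.
Golden rule sets MPK = n+g+δ: 0.48·k^(0.48−1) = 0.15, so k_gold = (0.48/0.15)^(1/0.52) ≈ 9.3636.
y_gold = 9.3636^0.48 ≈ 2.9261.
c_gold = y_gold − (n+g+δ)·k_gold = 2.9261 − 0.15·9.3636 ≈ 1.5216.

c_gold ≈ 1.522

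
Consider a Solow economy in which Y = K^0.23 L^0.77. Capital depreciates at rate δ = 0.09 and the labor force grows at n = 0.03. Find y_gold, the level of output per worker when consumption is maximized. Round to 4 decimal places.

y_gold ≈ 1.2145

The effective depreciation rate is n + δ = 0.03 + 0.09 = 0.12.
Setting f'(k) = n+δ gives 0.23·k^(0.23−1) = 0.12, hence k_gold = (0.23/0.12)^(1/0.77) ≈ 2.3278.
Output: y_gold = k_gold^0.23 = 2.3278^0.23 ≈ 1.2145.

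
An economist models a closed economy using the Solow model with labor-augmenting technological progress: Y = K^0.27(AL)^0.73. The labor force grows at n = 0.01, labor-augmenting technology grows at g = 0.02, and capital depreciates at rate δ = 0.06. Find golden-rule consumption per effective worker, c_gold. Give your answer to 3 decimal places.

c_gold ≈ 1.096

Break-even investment rate: n + g + δ = 0.01 + 0.02 + 0.06 = 0.09.
Setting f'(k) = n+g+δ gives 0.27·k^(0.27−1) = 0.09, hence k_gold = (0.27/0.09)^(1/0.73) ≈ 4.5039.
y_gold = 4.5039^0.27 ≈ 1.5013.
c_gold = y_gold − (n+g+δ)·k_gold = 1.5013 − 0.09·4.5039 ≈ 1.0960.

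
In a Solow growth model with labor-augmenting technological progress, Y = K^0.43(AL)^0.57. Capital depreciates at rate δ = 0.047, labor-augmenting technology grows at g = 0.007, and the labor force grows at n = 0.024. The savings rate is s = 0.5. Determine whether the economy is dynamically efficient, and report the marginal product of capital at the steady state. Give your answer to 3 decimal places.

dynamically inefficient; MPK ≈ 0.067

Break-even investment rate: n + g + δ = 0.024 + 0.007 + 0.047 = 0.078.
Steady-state k*: s·k^0.43 = 0.078·k gives k* = (0.5/0.078)^(1/0.57) ≈ 26.0358.
MPK = 0.43·26.0358^(-0.57) ≈ 0.0671.
MPK < n+g+δ = 0.078, so the economy is dynamically inefficient (over-saving).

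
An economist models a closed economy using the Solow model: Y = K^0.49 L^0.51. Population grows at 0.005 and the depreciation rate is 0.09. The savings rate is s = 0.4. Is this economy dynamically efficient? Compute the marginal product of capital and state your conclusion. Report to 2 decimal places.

Capital per worker breaks even when investment replaces (n + δ)·k; here n + δ = 0.095.
Steady-state k*: s·k^0.49 = 0.095·k gives k* = (0.4/0.095)^(1/0.51) ≈ 16.7567.
MPK = 0.49·16.7567^(-0.51) ≈ 0.1164.
MPK > n+δ = 0.095, so the economy is dynamically efficient (under-saving).

dynamically efficient; MPK ≈ 0.12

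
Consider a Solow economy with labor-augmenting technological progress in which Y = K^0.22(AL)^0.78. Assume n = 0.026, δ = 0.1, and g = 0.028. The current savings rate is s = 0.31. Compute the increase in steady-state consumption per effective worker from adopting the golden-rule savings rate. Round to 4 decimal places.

The effective depreciation rate is n + g + δ = 0.026 + 0.028 + 0.1 = 0.154.
Current steady state (s = 0.31): k* = (0.31/0.154)^(1/0.78) ≈ 2.4521, y* = 2.4521^0.22 ≈ 1.2181, c* = (1−0.31)·1.2181 ≈ 0.8405.
Setting f'(k) = n+g+δ gives 0.22·k^(0.22−1) = 0.154, hence k_gold = (0.22/0.154)^(1/0.78) ≈ 1.5798.
y_gold = 1.5798^0.22 ≈ 1.1058, c_gold = y_gold − 0.154·k_gold ≈ 0.8626.
Gain: Δc = 0.8626 − 0.8405 ≈ 0.0220.

Δc ≈ 0.0220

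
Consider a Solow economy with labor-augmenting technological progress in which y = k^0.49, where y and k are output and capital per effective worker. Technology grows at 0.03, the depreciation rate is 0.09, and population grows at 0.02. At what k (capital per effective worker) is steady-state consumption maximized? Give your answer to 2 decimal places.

The effective depreciation rate is n + g + δ = 0.02 + 0.03 + 0.09 = 0.14.
Setting f'(k) = n+g+δ gives 0.49·k^(0.49−1) = 0.14, hence k_gold = (0.49/0.14)^(1/0.51) ≈ 11.6627.

k_gold ≈ 11.66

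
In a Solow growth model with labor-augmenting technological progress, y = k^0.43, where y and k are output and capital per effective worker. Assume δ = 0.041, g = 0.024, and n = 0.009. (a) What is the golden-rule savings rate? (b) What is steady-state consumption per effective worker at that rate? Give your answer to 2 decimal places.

(a) s_gold = 0.43; (b) c_gold ≈ 2.15

Capital per effective worker breaks even when investment replaces (n + g + δ)·k; here n + g + δ = 0.074.
For Cobb-Douglas, s_gold equals capital's share: s_gold = 0.43.
At the golden rule the marginal product of capital equals n+g+δ: 0.43·k^(0.43−1) = 0.074. Solving, k_gold = (0.43/0.074)^(1/0.57) ≈ 21.9162.
y_gold = 21.9162^0.43 ≈ 3.7716; c_gold = (1−0.43)·y_gold ≈ 2.1498.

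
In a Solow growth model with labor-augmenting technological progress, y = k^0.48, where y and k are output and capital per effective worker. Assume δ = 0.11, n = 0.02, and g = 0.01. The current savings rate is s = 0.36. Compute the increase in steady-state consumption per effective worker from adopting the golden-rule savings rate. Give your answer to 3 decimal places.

The effective depreciation rate is n + g + δ = 0.02 + 0.01 + 0.11 = 0.14.
Current steady state (s = 0.36): k* = (0.36/0.14)^(1/0.52) ≈ 6.1489, y* = 6.1489^0.48 ≈ 2.3912, c* = (1−0.36)·2.3912 ≈ 1.5304.
Setting f'(k) = n+g+δ gives 0.48·k^(0.48−1) = 0.14, hence k_gold = (0.48/0.14)^(1/0.52) ≈ 10.6921.
y_gold = 10.6921^0.48 ≈ 3.1185, c_gold = y_gold − 0.14·k_gold ≈ 1.6216.
Gain: Δc = 1.6216 − 1.5304 ≈ 0.0912.

Δc ≈ 0.091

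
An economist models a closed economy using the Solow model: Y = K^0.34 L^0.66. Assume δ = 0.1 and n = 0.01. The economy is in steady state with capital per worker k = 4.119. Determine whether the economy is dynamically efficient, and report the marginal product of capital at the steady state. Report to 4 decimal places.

The effective depreciation rate is n + δ = 0.01 + 0.1 = 0.11.
MPK = 0.34·k^(0.34−1) = 0.34·4.119^(-0.66) ≈ 0.1336.
MPK > 0.11, so the economy is dynamically efficient (under-saving).

dynamically efficient; MPK ≈ 0.1336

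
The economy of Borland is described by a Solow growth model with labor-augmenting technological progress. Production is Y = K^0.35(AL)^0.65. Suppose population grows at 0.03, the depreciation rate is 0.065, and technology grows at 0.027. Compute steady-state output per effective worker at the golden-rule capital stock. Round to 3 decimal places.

Break-even investment rate: n + g + δ = 0.03 + 0.027 + 0.065 = 0.122.
At the golden rule the marginal product of capital equals n+g+δ: 0.35·k^(0.35−1) = 0.122. Solving, k_gold = (0.35/0.122)^(1/0.65) ≈ 5.0602.
Output: y_gold = k_gold^0.35 = 5.0602^0.35 ≈ 1.7638.

y_gold ≈ 1.764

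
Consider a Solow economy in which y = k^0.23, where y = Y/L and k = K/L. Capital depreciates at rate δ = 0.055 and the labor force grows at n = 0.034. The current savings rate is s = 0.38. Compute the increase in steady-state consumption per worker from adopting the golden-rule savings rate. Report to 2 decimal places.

Δc ≈ 0.07

The effective depreciation rate is n + δ = 0.034 + 0.055 = 0.089.
Current steady state (s = 0.38): k* = (0.38/0.089)^(1/0.77) ≈ 6.5871, y* = 6.5871^0.23 ≈ 1.5428, c* = (1−0.38)·1.5428 ≈ 0.9565.
At the golden rule the marginal product of capital equals n+δ: 0.23·k^(0.23−1) = 0.089. Solving, k_gold = (0.23/0.089)^(1/0.77) ≈ 3.4317.
y_gold = 3.4317^0.23 ≈ 1.3279, c_gold = y_gold − 0.089·k_gold ≈ 1.0225.
Gain: Δc = 1.0225 − 0.9565 ≈ 0.0660.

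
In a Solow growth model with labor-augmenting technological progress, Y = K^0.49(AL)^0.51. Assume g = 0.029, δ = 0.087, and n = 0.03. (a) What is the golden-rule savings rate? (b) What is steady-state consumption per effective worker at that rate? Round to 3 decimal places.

(a) s_gold = 0.490; (b) c_gold ≈ 1.632

Capital per effective worker breaks even when investment replaces (n + g + δ)·k; here n + g + δ = 0.146.
For Cobb-Douglas, s_gold equals capital's share: s_gold = 0.49.
Setting f'(k) = n+g+δ gives 0.49·k^(0.49−1) = 0.146, hence k_gold = (0.49/0.146)^(1/0.51) ≈ 10.7415.
y_gold = 10.7415^0.49 ≈ 3.2005; c_gold = (1−0.49)·y_gold ≈ 1.6323.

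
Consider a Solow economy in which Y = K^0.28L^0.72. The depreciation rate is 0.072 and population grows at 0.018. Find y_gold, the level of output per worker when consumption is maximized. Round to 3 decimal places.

y_gold ≈ 1.555

Break-even investment rate: n + δ = 0.018 + 0.072 = 0.09.
Setting f'(k) = n+δ gives 0.28·k^(0.28−1) = 0.09, hence k_gold = (0.28/0.09)^(1/0.72) ≈ 4.8373.
Output: y_gold = k_gold^0.28 = 4.8373^0.28 ≈ 1.5549.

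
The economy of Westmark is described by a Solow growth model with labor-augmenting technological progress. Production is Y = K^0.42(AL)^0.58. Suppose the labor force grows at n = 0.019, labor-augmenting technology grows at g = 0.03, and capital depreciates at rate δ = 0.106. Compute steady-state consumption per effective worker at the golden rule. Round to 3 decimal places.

c_gold ≈ 1.194

n + g + δ = 0.019 + 0.03 + 0.106 = 0.155.
Setting f'(k) = n+g+δ gives 0.42·k^(0.42−1) = 0.155, hence k_gold = (0.42/0.155)^(1/0.58) ≈ 5.5771.
y_gold = 5.5771^0.42 ≈ 2.0582.
c_gold = y_gold − (n+g+δ)·k_gold = 2.0582 − 0.155·5.5771 ≈ 1.1938.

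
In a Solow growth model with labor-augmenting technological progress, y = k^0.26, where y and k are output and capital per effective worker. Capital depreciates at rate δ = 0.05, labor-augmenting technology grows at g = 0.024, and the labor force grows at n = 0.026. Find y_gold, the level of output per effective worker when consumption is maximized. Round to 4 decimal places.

y_gold ≈ 1.3989

The effective depreciation rate is n + g + δ = 0.026 + 0.024 + 0.05 = 0.1.
At the golden rule the marginal product of capital equals n+g+δ: 0.26·k^(0.26−1) = 0.1. Solving, k_gold = (0.26/0.1)^(1/0.74) ≈ 3.6373.
Output: y_gold = k_gold^0.26 = 3.6373^0.26 ≈ 1.3989.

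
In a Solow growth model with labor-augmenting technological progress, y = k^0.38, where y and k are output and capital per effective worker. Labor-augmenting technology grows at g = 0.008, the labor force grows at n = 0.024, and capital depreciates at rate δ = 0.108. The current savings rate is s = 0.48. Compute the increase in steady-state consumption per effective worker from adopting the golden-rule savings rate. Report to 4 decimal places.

Δc ≈ 0.0368

The effective depreciation rate is n + g + δ = 0.024 + 0.008 + 0.108 = 0.14.
Current steady state (s = 0.48): k* = (0.48/0.14)^(1/0.62) ≈ 7.2960, y* = 7.2960^0.38 ≈ 2.1280, c* = (1−0.48)·2.1280 ≈ 1.1066.
At the golden rule the marginal product of capital equals n+g+δ: 0.38·k^(0.38−1) = 0.14. Solving, k_gold = (0.38/0.14)^(1/0.62) ≈ 5.0055.
y_gold = 5.0055^0.38 ≈ 1.8441, c_gold = y_gold − 0.14·k_gold ≈ 1.1434.
Gain: Δc = 1.1434 − 1.1066 ≈ 0.0368.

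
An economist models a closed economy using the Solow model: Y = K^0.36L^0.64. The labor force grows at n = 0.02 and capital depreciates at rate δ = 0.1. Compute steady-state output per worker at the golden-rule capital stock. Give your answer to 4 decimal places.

y_gold ≈ 1.8552

The effective depreciation rate is n + δ = 0.02 + 0.1 = 0.12.
At the golden rule the marginal product of capital equals n+δ: 0.36·k^(0.36−1) = 0.12. Solving, k_gold = (0.36/0.12)^(1/0.64) ≈ 5.5655.
Output: y_gold = k_gold^0.36 = 5.5655^0.36 ≈ 1.8552.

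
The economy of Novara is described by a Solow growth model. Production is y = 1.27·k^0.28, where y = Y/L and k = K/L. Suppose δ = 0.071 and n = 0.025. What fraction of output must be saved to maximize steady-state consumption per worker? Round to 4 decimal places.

s_gold = 0.2800

The effective depreciation rate is n + δ = 0.025 + 0.071 = 0.096.
At the golden rule MPK = n+δ, and in any Cobb-Douglas steady state s = (n+δ)·k/y = MPK·k/y = capital's share 0.28.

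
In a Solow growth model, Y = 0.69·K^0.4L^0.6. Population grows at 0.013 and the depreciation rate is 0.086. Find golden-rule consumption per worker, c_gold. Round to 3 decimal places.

c_gold ≈ 0.820

Capital per worker breaks even when investment replaces (n + δ)·k; here n + δ = 0.099.
Maximizing c = f(k) − (n+δ)·k gives f'(k) = n+δ, i.e. 0.4·0.69·k^(0.4−1) = 0.099, so k_gold = (0.4·0.69/0.099)^(1/0.6) ≈ 5.5223.
y_gold = 0.69·5.5223^0.4 ≈ 1.3668.
c_gold = y_gold − (n+δ)·k_gold = 1.3668 − 0.099·5.5223 ≈ 0.8201.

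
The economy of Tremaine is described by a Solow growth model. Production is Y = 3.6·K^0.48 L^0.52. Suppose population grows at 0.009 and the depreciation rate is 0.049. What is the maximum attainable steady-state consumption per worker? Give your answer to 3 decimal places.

c_gold ≈ 42.956

Break-even investment rate: n + δ = 0.009 + 0.049 = 0.058.
At the golden rule the marginal product of capital equals n+δ: 0.48·3.6·k^(0.48−1) = 0.058. Solving, k_gold = (0.48·3.6/0.058)^(1/0.52) ≈ 683.6565.
y_gold = 3.6·683.6565^0.48 ≈ 82.6085.
c_gold = y_gold − (n+δ)·k_gold = 82.6085 − 0.058·683.6565 ≈ 42.9564.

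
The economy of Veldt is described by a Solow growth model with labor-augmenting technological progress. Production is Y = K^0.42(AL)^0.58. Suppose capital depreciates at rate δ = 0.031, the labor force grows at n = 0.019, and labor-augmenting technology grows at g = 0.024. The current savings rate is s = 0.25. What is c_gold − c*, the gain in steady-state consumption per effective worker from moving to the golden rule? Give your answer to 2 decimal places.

n + g + δ = 0.019 + 0.024 + 0.031 = 0.074.
Current steady state (s = 0.25): k* = (0.25/0.074)^(1/0.58) ≈ 8.1577, y* = 8.1577^0.42 ≈ 2.4147, c* = (1−0.25)·2.4147 ≈ 1.8110.
Setting f'(k) = n+g+δ gives 0.42·k^(0.42−1) = 0.074, hence k_gold = (0.42/0.074)^(1/0.58) ≈ 19.9540.
y_gold = 19.9540^0.42 ≈ 3.5157, c_gold = y_gold − 0.074·k_gold ≈ 2.0391.
Gain: Δc = 2.0391 − 1.8110 ≈ 0.2281.

Δc ≈ 0.23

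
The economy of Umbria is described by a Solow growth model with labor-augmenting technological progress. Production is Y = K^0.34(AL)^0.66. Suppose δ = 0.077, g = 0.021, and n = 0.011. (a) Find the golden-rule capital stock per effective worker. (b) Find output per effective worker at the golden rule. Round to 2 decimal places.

Capital per effective worker breaks even when investment replaces (n + g + δ)·k; here n + g + δ = 0.109.
Maximizing c = f(k) − (n+g+δ)·k gives f'(k) = n+g+δ, i.e. 0.34·k^(0.34−1) = 0.109, so k_gold = (0.34/0.109)^(1/0.66) ≈ 5.6049.
y_gold = 5.6049^0.34 ≈ 1.7969.

(a) k_gold ≈ 5.60; (b) y_gold ≈ 1.80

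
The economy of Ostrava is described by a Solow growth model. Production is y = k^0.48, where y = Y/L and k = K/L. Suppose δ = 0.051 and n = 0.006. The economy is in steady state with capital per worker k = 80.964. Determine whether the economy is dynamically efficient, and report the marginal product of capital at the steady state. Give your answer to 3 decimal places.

Capital per worker breaks even when investment replaces (n + δ)·k; here n + δ = 0.057.
MPK = 0.48·k^(0.48−1) = 0.48·80.964^(-0.52) ≈ 0.0489.
MPK < 0.057, so the economy is dynamically inefficient (over-saving).

dynamically inefficient; MPK ≈ 0.049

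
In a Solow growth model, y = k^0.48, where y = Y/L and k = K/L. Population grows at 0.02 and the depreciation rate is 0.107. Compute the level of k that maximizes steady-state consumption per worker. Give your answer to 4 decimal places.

k_gold ≈ 12.8961

n + δ = 0.02 + 0.107 = 0.127.
Setting f'(k) = n+δ gives 0.48·k^(0.48−1) = 0.127, hence k_gold = (0.48/0.127)^(1/0.52) ≈ 12.8961.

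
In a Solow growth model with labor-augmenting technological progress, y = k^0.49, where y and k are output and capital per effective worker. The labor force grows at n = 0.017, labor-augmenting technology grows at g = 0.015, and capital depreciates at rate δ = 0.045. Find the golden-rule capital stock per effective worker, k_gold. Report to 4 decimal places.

Break-even investment rate: n + g + δ = 0.017 + 0.015 + 0.045 = 0.077.
Setting f'(k) = n+g+δ gives 0.49·k^(0.49−1) = 0.077, hence k_gold = (0.49/0.077)^(1/0.51) ≈ 37.6611.

k_gold ≈ 37.6611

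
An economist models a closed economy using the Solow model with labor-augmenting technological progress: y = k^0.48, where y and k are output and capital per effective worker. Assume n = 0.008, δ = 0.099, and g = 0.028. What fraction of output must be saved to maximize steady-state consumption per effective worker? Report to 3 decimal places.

The effective depreciation rate is n + g + δ = 0.008 + 0.028 + 0.099 = 0.135.
At the golden rule MPK = n+g+δ, and in any Cobb-Douglas steady state s = (n+g+δ)·k/y = MPK·k/y = capital's share 0.48.

s_gold = 0.480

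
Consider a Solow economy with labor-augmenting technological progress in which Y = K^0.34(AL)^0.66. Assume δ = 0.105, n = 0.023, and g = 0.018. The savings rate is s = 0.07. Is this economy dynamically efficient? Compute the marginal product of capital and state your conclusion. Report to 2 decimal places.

dynamically efficient; MPK ≈ 0.71

n + g + δ = 0.023 + 0.018 + 0.105 = 0.146.
Steady-state k*: s·k^0.34 = 0.146·k gives k* = (0.07/0.146)^(1/0.66) ≈ 0.3283.
MPK = 0.34·0.3283^(-0.66) ≈ 0.7091.
MPK > n+g+δ = 0.146, so the economy is dynamically efficient (under-saving).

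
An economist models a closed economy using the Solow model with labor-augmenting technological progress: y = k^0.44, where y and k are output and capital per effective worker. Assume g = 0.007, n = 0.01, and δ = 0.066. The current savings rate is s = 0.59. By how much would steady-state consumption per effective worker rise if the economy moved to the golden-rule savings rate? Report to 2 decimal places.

Δc ≈ 0.16

n + g + δ = 0.01 + 0.007 + 0.066 = 0.083.
Current steady state (s = 0.59): k* = (0.59/0.083)^(1/0.56) ≈ 33.1913, y* = 33.1913^0.44 ≈ 4.6693, c* = (1−0.59)·4.6693 ≈ 1.9144.
At the golden rule the marginal product of capital equals n+g+δ: 0.44·k^(0.44−1) = 0.083. Solving, k_gold = (0.44/0.083)^(1/0.56) ≈ 19.6574.
y_gold = 19.6574^0.44 ≈ 3.7081, c_gold = y_gold − 0.083·k_gold ≈ 2.0765.
Gain: Δc = 2.0765 − 1.9144 ≈ 0.1621.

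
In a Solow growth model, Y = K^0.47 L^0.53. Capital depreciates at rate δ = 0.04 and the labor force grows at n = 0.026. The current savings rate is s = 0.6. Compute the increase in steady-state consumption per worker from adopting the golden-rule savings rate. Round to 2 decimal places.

The effective depreciation rate is n + δ = 0.026 + 0.04 = 0.066.
Current steady state (s = 0.6): k* = (0.6/0.066)^(1/0.53) ≈ 64.3714, y* = 64.3714^0.47 ≈ 7.0809, c* = (1−0.6)·7.0809 ≈ 2.8323.
Golden rule sets MPK = n+δ: 0.47·k^(0.47−1) = 0.066, so k_gold = (0.47/0.066)^(1/0.53) ≈ 40.6062.
y_gold = 40.6062^0.47 ≈ 5.7021, c_gold = y_gold − 0.066·k_gold ≈ 3.0221.
Gain: Δc = 3.0221 − 2.8323 ≈ 0.1898.

Δc ≈ 0.19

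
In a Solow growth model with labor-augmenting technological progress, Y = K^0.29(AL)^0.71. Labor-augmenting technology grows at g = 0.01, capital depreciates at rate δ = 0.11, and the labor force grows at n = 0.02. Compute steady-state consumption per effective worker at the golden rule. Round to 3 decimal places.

Capital per effective worker breaks even when investment replaces (n + g + δ)·k; here n + g + δ = 0.14.
Setting f'(k) = n+g+δ gives 0.29·k^(0.29−1) = 0.14, hence k_gold = (0.29/0.14)^(1/0.71) ≈ 2.7890.
y_gold = 2.7890^0.29 ≈ 1.3464.
c_gold = y_gold − (n+g+δ)·k_gold = 1.3464 − 0.14·2.7890 ≈ 0.9560.

c_gold ≈ 0.956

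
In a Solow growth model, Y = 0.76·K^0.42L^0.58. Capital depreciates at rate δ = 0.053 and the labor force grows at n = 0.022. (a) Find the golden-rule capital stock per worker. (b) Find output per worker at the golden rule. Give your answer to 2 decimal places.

Break-even investment rate: n + δ = 0.022 + 0.053 = 0.075.
Golden rule sets MPK = n+δ: 0.42·0.76·k^(0.42−1) = 0.075, so k_gold = (0.42·0.76/0.075)^(1/0.58) ≈ 12.1475.
y_gold = 0.76·12.1475^0.42 ≈ 2.1692.

(a) k_gold ≈ 12.15; (b) y_gold ≈ 2.17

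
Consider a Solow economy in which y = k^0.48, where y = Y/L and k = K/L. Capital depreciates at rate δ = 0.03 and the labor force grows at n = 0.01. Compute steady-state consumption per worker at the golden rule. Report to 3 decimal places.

The effective depreciation rate is n + δ = 0.01 + 0.03 = 0.04.
Maximizing c = f(k) − (n+δ)·k gives f'(k) = n+δ, i.e. 0.48·k^(0.48−1) = 0.04, so k_gold = (0.48/0.04)^(1/0.52) ≈ 118.9456.
y_gold = 118.9456^0.48 ≈ 9.9121.
c_gold = y_gold − (n+δ)·k_gold = 9.9121 − 0.04·118.9456 ≈ 5.1543.

c_gold ≈ 5.154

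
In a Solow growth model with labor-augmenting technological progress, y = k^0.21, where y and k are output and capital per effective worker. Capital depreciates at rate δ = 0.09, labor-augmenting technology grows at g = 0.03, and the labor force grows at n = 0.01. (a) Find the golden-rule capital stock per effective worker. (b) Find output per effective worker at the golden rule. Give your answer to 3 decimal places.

Capital per effective worker breaks even when investment replaces (n + g + δ)·k; here n + g + δ = 0.13.
Setting f'(k) = n+g+δ gives 0.21·k^(0.21−1) = 0.13, hence k_gold = (0.21/0.13)^(1/0.79) ≈ 1.8350.
y_gold = 1.8350^0.21 ≈ 1.1360.

(a) k_gold ≈ 1.835; (b) y_gold ≈ 1.136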